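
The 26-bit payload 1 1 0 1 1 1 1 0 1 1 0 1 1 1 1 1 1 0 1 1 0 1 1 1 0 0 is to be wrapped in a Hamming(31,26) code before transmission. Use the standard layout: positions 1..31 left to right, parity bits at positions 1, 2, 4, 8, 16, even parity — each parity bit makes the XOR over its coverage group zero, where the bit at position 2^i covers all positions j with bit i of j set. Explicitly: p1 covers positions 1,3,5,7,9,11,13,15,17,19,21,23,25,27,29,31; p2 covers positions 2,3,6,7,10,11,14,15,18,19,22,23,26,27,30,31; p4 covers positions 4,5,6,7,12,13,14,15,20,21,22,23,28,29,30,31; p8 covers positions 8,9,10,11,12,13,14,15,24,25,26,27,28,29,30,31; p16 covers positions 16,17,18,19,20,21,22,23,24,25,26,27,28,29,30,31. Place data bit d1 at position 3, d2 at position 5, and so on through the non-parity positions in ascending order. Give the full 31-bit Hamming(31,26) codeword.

Place data bits at non-power-of-two positions: b3=1, b5=1, b6=0, b7=1, b9=1, b10=1, b11=1, b12=0, b13=1, b14=1, b15=0, b17=1, b18=1, b19=1, b20=1, b21=1, b22=1, b23=0, b24=1, b25=1, b26=0, b27=1, b28=1, b29=1, b30=0, b31=0.
p1 = XOR of data positions {3,5,7,9,11,13,15,17,19,21,23,25,27,29,31} = 1⊕1⊕1⊕1⊕1⊕1⊕0⊕1⊕1⊕1⊕0⊕1⊕1⊕1⊕0 = 0
p2 = XOR of data positions {3,6,7,10,11,14,15,18,19,22,23,26,27,30,31} = 1⊕0⊕1⊕1⊕1⊕1⊕0⊕1⊕1⊕1⊕0⊕0⊕1⊕0⊕0 = 1
p4 = XOR of data positions {5,6,7,12,13,14,15,20,21,22,23,28,29,30,31} = 1⊕0⊕1⊕0⊕1⊕1⊕0⊕1⊕1⊕1⊕0⊕1⊕1⊕0⊕0 = 1
p8 = XOR of data positions {9,10,11,12,13,14,15,24,25,26,27,28,29,30,31} = 1⊕1⊕1⊕0⊕1⊕1⊕0⊕1⊕1⊕0⊕1⊕1⊕1⊕0⊕0 = 0
p16 = XOR of data positions {17,18,19,20,21,22,23,24,25,26,27,28,29,30,31} = 1⊕1⊕1⊕1⊕1⊕1⊕0⊕1⊕1⊕0⊕1⊕1⊕1⊕0⊕0 = 1
Codeword b1..b31 = 0111101011101101111111011011100

0111101011101101111111011011100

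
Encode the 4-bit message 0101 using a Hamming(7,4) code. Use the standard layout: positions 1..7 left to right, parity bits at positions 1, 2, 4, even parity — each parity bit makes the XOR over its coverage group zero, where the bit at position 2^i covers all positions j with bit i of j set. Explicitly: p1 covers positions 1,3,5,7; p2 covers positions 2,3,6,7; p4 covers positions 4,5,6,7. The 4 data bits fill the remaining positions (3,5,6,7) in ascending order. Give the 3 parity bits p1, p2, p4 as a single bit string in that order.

Place data bits at non-power-of-two positions: b3=0, b5=1, b6=0, b7=1.
p1 = XOR of data positions {3,5,7} = 0⊕1⊕1 = 0
p2 = XOR of data positions {3,6,7} = 0⊕0⊕1 = 1
p4 = XOR of data positions {5,6,7} = 1⊕0⊕1 = 0
Parity bits p1,p2,p4 = 010

010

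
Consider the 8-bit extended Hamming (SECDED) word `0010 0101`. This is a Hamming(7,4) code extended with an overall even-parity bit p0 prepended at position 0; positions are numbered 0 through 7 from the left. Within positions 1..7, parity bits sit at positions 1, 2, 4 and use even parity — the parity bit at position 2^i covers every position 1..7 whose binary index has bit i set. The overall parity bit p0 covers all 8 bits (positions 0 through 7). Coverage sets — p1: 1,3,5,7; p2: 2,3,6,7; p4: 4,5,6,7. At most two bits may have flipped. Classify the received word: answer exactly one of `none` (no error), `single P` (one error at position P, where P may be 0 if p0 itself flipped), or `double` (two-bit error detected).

s1: b1⊕b3⊕b5⊕b7 = 0⊕0⊕1⊕1 = 0
s2: b2⊕b3⊕b6⊕b7 = 1⊕0⊕0⊕1 = 0
s4: b4⊕b5⊕b6⊕b7 = 0⊕1⊕0⊕1 = 0
Syndrome (s4...s1) = 000 → position 0 (no error).
Overall parity (XOR of all 8 bits, including p0): 0⊕0⊕1⊕0⊕0⊕1⊕0⊕1 = 1
Overall=1, syndrome position=0 → single-bit error at position 0.

single 0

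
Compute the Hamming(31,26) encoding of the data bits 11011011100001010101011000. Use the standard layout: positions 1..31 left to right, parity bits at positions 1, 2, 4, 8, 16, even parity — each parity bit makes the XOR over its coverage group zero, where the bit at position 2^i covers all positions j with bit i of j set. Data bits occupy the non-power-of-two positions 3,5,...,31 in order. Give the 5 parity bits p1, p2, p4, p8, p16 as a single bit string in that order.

10110

Place data bits at non-power-of-two positions: b3=1, b5=1, b6=0, b7=1, b9=1, b10=0, b11=1, b12=1, b13=1, b14=0, b15=0, b17=0, b18=0, b19=1, b20=0, b21=1, b22=0, b23=1, b24=0, b25=1, b26=0, b27=1, b28=1, b29=0, b30=0, b31=0.
p1 = XOR of data positions {3,5,7,9,11,13,15,17,19,21,23,25,27,29,31} = 1⊕1⊕1⊕1⊕1⊕1⊕0⊕0⊕1⊕1⊕1⊕1⊕1⊕0⊕0 = 1
p2 = XOR of data positions {3,6,7,10,11,14,15,18,19,22,23,26,27,30,31} = 1⊕0⊕1⊕0⊕1⊕0⊕0⊕0⊕1⊕0⊕1⊕0⊕1⊕0⊕0 = 0
p4 = XOR of data positions {5,6,7,12,13,14,15,20,21,22,23,28,29,30,31} = 1⊕0⊕1⊕1⊕1⊕0⊕0⊕0⊕1⊕0⊕1⊕1⊕0⊕0⊕0 = 1
p8 = XOR of data positions {9,10,11,12,13,14,15,24,25,26,27,28,29,30,31} = 1⊕0⊕1⊕1⊕1⊕0⊕0⊕0⊕1⊕0⊕1⊕1⊕0⊕0⊕0 = 1
p16 = XOR of data positions {17,18,19,20,21,22,23,24,25,26,27,28,29,30,31} = 0⊕0⊕1⊕0⊕1⊕0⊕1⊕0⊕1⊕0⊕1⊕1⊕0⊕0⊕0 = 0
Parity bits p1,p2,p4,p8,p16 = 10110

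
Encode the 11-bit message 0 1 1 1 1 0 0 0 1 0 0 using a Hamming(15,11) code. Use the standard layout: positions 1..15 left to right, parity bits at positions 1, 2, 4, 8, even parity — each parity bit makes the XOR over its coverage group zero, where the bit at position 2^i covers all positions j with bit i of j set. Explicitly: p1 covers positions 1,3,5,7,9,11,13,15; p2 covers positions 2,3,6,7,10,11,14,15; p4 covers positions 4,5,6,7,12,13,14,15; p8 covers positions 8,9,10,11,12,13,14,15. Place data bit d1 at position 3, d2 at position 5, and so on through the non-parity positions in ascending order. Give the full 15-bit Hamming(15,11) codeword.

Place data bits at non-power-of-two positions: b3=0, b5=1, b6=1, b7=1, b9=1, b10=0, b11=0, b12=0, b13=1, b14=0, b15=0.
p1 = XOR of data positions {3,5,7,9,11,13,15} = 0⊕1⊕1⊕1⊕0⊕1⊕0 = 0
p2 = XOR of data positions {3,6,7,10,11,14,15} = 0⊕1⊕1⊕0⊕0⊕0⊕0 = 0
p4 = XOR of data positions {5,6,7,12,13,14,15} = 1⊕1⊕1⊕0⊕1⊕0⊕0 = 0
p8 = XOR of data positions {9,10,11,12,13,14,15} = 1⊕0⊕0⊕0⊕1⊕0⊕0 = 0
Codeword b1..b15 = 000011101000100

000011101000100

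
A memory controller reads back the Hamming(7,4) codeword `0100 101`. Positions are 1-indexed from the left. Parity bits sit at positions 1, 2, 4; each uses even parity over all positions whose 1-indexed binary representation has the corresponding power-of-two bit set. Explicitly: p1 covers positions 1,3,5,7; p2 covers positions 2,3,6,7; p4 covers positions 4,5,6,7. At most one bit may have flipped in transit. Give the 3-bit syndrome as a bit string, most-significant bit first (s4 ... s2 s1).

s1: b1⊕b3⊕b5⊕b7 = 0⊕0⊕1⊕1 = 0
s2: b2⊕b3⊕b6⊕b7 = 1⊕0⊕0⊕1 = 0
s4: b4⊕b5⊕b6⊕b7 = 0⊕1⊕0⊕1 = 0
Syndrome (s4...s1) = 000 → position 0 (no error).

000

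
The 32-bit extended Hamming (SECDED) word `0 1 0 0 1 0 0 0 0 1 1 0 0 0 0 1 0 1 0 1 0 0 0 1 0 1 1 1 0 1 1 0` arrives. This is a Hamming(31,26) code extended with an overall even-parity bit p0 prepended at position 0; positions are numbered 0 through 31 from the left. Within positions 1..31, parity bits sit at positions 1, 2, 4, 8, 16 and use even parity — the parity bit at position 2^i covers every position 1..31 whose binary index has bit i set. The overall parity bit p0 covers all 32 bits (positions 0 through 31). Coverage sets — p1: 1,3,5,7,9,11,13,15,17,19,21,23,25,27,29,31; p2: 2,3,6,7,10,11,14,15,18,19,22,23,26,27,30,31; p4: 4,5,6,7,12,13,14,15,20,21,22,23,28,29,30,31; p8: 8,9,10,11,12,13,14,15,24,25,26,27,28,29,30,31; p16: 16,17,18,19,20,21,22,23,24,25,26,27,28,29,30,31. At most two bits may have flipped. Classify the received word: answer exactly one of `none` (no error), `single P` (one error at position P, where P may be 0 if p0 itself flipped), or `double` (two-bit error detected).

s1: b1⊕b3⊕b5⊕b7⊕b9⊕b11⊕b13⊕b15⊕b17⊕b19⊕b21⊕b23⊕b25⊕b27⊕b29⊕b31 = 1⊕0⊕0⊕0⊕1⊕0⊕0⊕1⊕1⊕1⊕0⊕1⊕1⊕1⊕1⊕0 = 1
s2: b2⊕b3⊕b6⊕b7⊕b10⊕b11⊕b14⊕b15⊕b18⊕b19⊕b22⊕b23⊕b26⊕b27⊕b30⊕b31 = 0⊕0⊕0⊕0⊕1⊕0⊕0⊕1⊕0⊕1⊕0⊕1⊕1⊕1⊕1⊕0 = 1
s4: b4⊕b5⊕b6⊕b7⊕b12⊕b13⊕b14⊕b15⊕b20⊕b21⊕b22⊕b23⊕b28⊕b29⊕b30⊕b31 = 1⊕0⊕0⊕0⊕0⊕0⊕0⊕1⊕0⊕0⊕0⊕1⊕0⊕1⊕1⊕0 = 1
s8: b8⊕b9⊕b10⊕b11⊕b12⊕b13⊕b14⊕b15⊕b24⊕b25⊕b26⊕b27⊕b28⊕b29⊕b30⊕b31 = 0⊕1⊕1⊕0⊕0⊕0⊕0⊕1⊕0⊕1⊕1⊕1⊕0⊕1⊕1⊕0 = 0
s16: b16⊕b17⊕b18⊕b19⊕b20⊕b21⊕b22⊕b23⊕b24⊕b25⊕b26⊕b27⊕b28⊕b29⊕b30⊕b31 = 0⊕1⊕0⊕1⊕0⊕0⊕0⊕1⊕0⊕1⊕1⊕1⊕0⊕1⊕1⊕0 = 0
Syndrome (s16...s1) = 00111 → position 7.
Overall parity (XOR of all 32 bits, including p0): 0⊕1⊕0⊕0⊕1⊕0⊕0⊕0⊕0⊕1⊕1⊕0⊕0⊕0⊕0⊕1⊕0⊕1⊕0⊕1⊕0⊕0⊕0⊕1⊕0⊕1⊕1⊕1⊕0⊕1⊕1⊕0 = 1
Overall=1, syndrome position=7 → single-bit error at position 7.

single 7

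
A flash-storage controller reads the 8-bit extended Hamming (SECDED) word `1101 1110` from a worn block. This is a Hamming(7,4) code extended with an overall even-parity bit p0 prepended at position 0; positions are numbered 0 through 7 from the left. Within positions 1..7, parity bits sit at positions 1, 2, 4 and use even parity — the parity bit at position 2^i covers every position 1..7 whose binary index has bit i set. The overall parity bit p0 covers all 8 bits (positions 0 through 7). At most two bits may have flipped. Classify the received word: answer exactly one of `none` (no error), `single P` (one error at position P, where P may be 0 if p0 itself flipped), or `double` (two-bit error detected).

double

s1: b1⊕b3⊕b5⊕b7 = 1⊕1⊕1⊕0 = 1
s2: b2⊕b3⊕b6⊕b7 = 0⊕1⊕1⊕0 = 0
s4: b4⊕b5⊕b6⊕b7 = 1⊕1⊕1⊕0 = 1
Syndrome (s4...s1) = 101 → position 5.
Overall parity (XOR of all 8 bits, including p0): 1⊕1⊕0⊕1⊕1⊕1⊕1⊕0 = 0
Overall=0, syndrome position=5 → double-bit error detected (uncorrectable).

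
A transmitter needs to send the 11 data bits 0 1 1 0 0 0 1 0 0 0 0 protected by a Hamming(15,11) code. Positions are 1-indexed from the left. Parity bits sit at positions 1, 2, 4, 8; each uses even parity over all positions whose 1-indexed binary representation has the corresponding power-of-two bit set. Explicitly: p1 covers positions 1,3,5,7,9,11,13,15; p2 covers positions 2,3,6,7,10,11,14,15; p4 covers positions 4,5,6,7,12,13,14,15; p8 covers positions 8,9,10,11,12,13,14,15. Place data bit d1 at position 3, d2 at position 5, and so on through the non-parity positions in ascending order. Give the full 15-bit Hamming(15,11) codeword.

Place data bits at non-power-of-two positions: b3=0, b5=1, b6=1, b7=0, b9=0, b10=0, b11=1, b12=0, b13=0, b14=0, b15=0.
p1 = XOR of data positions {3,5,7,9,11,13,15} = 0⊕1⊕0⊕0⊕1⊕0⊕0 = 0
p2 = XOR of data positions {3,6,7,10,11,14,15} = 0⊕1⊕0⊕0⊕1⊕0⊕0 = 0
p4 = XOR of data positions {5,6,7,12,13,14,15} = 1⊕1⊕0⊕0⊕0⊕0⊕0 = 0
p8 = XOR of data positions {9,10,11,12,13,14,15} = 0⊕0⊕1⊕0⊕0⊕0⊕0 = 1
Codeword b1..b15 = 000011010010000

000011010010000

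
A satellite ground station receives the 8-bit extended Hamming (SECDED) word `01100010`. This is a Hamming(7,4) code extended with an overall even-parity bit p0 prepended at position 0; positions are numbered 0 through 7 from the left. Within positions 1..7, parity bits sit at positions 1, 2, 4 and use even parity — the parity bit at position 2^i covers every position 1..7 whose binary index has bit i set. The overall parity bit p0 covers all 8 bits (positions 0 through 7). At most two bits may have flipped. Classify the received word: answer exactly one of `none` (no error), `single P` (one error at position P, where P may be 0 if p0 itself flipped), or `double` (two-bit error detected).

s1: b1⊕b3⊕b5⊕b7 = 1⊕0⊕0⊕0 = 1
s2: b2⊕b3⊕b6⊕b7 = 1⊕0⊕1⊕0 = 0
s4: b4⊕b5⊕b6⊕b7 = 0⊕0⊕1⊕0 = 1
Syndrome (s4...s1) = 101 → position 5.
Overall parity (XOR of all 8 bits, including p0): 0⊕1⊕1⊕0⊕0⊕0⊕1⊕0 = 1
Overall=1, syndrome position=5 → single-bit error at position 5.

single 5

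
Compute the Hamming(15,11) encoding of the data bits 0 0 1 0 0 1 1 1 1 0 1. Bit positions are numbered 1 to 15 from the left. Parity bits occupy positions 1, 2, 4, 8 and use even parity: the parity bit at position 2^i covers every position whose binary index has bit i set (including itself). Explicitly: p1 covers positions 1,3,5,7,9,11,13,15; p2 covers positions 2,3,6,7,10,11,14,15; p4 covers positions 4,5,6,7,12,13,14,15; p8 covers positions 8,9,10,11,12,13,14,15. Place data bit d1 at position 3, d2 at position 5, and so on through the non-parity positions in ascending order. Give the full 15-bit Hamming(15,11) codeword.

Place data bits at non-power-of-two positions: b3=0, b5=0, b6=1, b7=0, b9=0, b10=1, b11=1, b12=1, b13=1, b14=0, b15=1.
p1 = XOR of data positions {3,5,7,9,11,13,15} = 0⊕0⊕0⊕0⊕1⊕1⊕1 = 1
p2 = XOR of data positions {3,6,7,10,11,14,15} = 0⊕1⊕0⊕1⊕1⊕0⊕1 = 0
p4 = XOR of data positions {5,6,7,12,13,14,15} = 0⊕1⊕0⊕1⊕1⊕0⊕1 = 0
p8 = XOR of data positions {9,10,11,12,13,14,15} = 0⊕1⊕1⊕1⊕1⊕0⊕1 = 1
Codeword b1..b15 = 100001010111101

100001010111101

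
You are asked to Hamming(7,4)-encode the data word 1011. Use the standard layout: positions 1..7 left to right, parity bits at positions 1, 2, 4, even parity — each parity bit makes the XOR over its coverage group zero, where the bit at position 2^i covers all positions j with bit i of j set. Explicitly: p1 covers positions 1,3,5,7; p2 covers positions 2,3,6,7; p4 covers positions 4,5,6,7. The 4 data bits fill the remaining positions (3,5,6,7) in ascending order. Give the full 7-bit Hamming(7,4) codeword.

Place data bits at non-power-of-two positions: b3=1, b5=0, b6=1, b7=1.
p1 = XOR of data positions {3,5,7} = 1⊕0⊕1 = 0
p2 = XOR of data positions {3,6,7} = 1⊕1⊕1 = 1
p4 = XOR of data positions {5,6,7} = 0⊕1⊕1 = 0
Codeword b1..b7 = 0110011

0110011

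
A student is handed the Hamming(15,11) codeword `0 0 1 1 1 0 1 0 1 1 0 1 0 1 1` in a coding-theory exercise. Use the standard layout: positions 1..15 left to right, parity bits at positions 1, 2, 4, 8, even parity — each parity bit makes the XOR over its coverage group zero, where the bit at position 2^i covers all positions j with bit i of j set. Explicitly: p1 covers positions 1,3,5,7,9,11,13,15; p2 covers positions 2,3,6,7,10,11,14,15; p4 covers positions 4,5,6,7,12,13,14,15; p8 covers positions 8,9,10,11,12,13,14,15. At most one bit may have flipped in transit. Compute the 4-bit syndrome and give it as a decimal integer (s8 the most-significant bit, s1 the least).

11

s1: b1⊕b3⊕b5⊕b7⊕b9⊕b11⊕b13⊕b15 = 0⊕1⊕1⊕1⊕1⊕0⊕0⊕1 = 1
s2: b2⊕b3⊕b6⊕b7⊕b10⊕b11⊕b14⊕b15 = 0⊕1⊕0⊕1⊕1⊕0⊕1⊕1 = 1
s4: b4⊕b5⊕b6⊕b7⊕b12⊕b13⊕b14⊕b15 = 1⊕1⊕0⊕1⊕1⊕0⊕1⊕1 = 0
s8: b8⊕b9⊕b10⊕b11⊕b12⊕b13⊕b14⊕b15 = 0⊕1⊕1⊕0⊕1⊕0⊕1⊕1 = 1
Syndrome (s8...s1) = 1011 → position 11.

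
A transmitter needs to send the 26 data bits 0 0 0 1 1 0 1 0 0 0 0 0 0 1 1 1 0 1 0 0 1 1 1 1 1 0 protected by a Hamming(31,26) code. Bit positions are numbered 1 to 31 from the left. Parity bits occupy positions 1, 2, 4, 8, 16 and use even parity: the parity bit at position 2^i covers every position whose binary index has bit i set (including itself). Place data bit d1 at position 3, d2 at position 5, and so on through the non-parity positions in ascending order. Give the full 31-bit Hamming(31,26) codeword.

Place data bits at non-power-of-two positions: b3=0, b5=0, b6=0, b7=1, b9=1, b10=0, b11=1, b12=0, b13=0, b14=0, b15=0, b17=0, b18=0, b19=1, b20=1, b21=1, b22=0, b23=1, b24=0, b25=0, b26=1, b27=1, b28=1, b29=1, b30=1, b31=0.
p1 = XOR of data positions {3,5,7,9,11,13,15,17,19,21,23,25,27,29,31} = 0⊕0⊕1⊕1⊕1⊕0⊕0⊕0⊕1⊕1⊕1⊕0⊕1⊕1⊕0 = 0
p2 = XOR of data positions {3,6,7,10,11,14,15,18,19,22,23,26,27,30,31} = 0⊕0⊕1⊕0⊕1⊕0⊕0⊕0⊕1⊕0⊕1⊕1⊕1⊕1⊕0 = 1
p4 = XOR of data positions {5,6,7,12,13,14,15,20,21,22,23,28,29,30,31} = 0⊕0⊕1⊕0⊕0⊕0⊕0⊕1⊕1⊕0⊕1⊕1⊕1⊕1⊕0 = 1
p8 = XOR of data positions {9,10,11,12,13,14,15,24,25,26,27,28,29,30,31} = 1⊕0⊕1⊕0⊕0⊕0⊕0⊕0⊕0⊕1⊕1⊕1⊕1⊕1⊕0 = 1
p16 = XOR of data positions {17,18,19,20,21,22,23,24,25,26,27,28,29,30,31} = 0⊕0⊕1⊕1⊕1⊕0⊕1⊕0⊕0⊕1⊕1⊕1⊕1⊕1⊕0 = 1
Codeword b1..b31 = 0101001110100001001110100111110

0101001110100001001110100111110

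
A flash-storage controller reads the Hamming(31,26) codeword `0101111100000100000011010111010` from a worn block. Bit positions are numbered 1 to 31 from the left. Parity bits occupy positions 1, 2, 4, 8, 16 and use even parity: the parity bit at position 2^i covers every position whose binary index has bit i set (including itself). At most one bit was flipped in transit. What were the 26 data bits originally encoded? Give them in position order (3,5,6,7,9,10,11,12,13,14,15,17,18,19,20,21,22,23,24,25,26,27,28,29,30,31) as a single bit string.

s1: b1⊕b3⊕b5⊕b7⊕b9⊕b11⊕b13⊕b15⊕b17⊕b19⊕b21⊕b23⊕b25⊕b27⊕b29⊕b31 = 0⊕0⊕1⊕1⊕0⊕0⊕0⊕0⊕0⊕0⊕1⊕0⊕0⊕1⊕0⊕0 = 0
s2: b2⊕b3⊕b6⊕b7⊕b10⊕b11⊕b14⊕b15⊕b18⊕b19⊕b22⊕b23⊕b26⊕b27⊕b30⊕b31 = 1⊕0⊕1⊕1⊕0⊕0⊕1⊕0⊕0⊕0⊕1⊕0⊕1⊕1⊕1⊕0 = 0
s4: b4⊕b5⊕b6⊕b7⊕b12⊕b13⊕b14⊕b15⊕b20⊕b21⊕b22⊕b23⊕b28⊕b29⊕b30⊕b31 = 1⊕1⊕1⊕1⊕0⊕0⊕1⊕0⊕0⊕1⊕1⊕0⊕1⊕0⊕1⊕0 = 1
s8: b8⊕b9⊕b10⊕b11⊕b12⊕b13⊕b14⊕b15⊕b24⊕b25⊕b26⊕b27⊕b28⊕b29⊕b30⊕b31 = 1⊕0⊕0⊕0⊕0⊕0⊕1⊕0⊕1⊕0⊕1⊕1⊕1⊕0⊕1⊕0 = 1
s16: b16⊕b17⊕b18⊕b19⊕b20⊕b21⊕b22⊕b23⊕b24⊕b25⊕b26⊕b27⊕b28⊕b29⊕b30⊕b31 = 0⊕0⊕0⊕0⊕0⊕1⊕1⊕0⊕1⊕0⊕1⊕1⊕1⊕0⊕1⊕0 = 1
Syndrome (s16...s1) = 11100 → position 28.
Flip bit 28: corrected codeword = 0101111100000100000011010110010
Data bits at positions 3,5,6,7,9,10,11,12,13,14,15,17,18,19,20,21,22,23,24,25,26,27,28,29,30,31: 01110000010000011010110010

01110000010000011010110010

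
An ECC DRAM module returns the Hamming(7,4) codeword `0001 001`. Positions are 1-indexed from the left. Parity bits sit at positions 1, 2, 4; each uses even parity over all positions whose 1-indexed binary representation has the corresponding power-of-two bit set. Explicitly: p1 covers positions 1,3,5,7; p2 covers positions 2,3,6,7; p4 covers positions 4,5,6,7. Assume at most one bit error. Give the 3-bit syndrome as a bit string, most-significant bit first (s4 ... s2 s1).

011

s1: b1⊕b3⊕b5⊕b7 = 0⊕0⊕0⊕1 = 1
s2: b2⊕b3⊕b6⊕b7 = 0⊕0⊕0⊕1 = 1
s4: b4⊕b5⊕b6⊕b7 = 1⊕0⊕0⊕1 = 0
Syndrome (s4...s1) = 011 → position 3.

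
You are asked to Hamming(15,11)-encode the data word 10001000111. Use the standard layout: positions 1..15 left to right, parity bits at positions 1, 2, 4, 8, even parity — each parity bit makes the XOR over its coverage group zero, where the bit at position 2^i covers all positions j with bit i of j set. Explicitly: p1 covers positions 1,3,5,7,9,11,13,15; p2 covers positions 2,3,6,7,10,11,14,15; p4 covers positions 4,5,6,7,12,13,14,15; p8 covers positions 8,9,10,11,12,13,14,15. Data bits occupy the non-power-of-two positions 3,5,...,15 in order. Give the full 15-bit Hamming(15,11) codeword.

011100001000111

Place data bits at non-power-of-two positions: b3=1, b5=0, b6=0, b7=0, b9=1, b10=0, b11=0, b12=0, b13=1, b14=1, b15=1.
p1 = XOR of data positions {3,5,7,9,11,13,15} = 1⊕0⊕0⊕1⊕0⊕1⊕1 = 0
p2 = XOR of data positions {3,6,7,10,11,14,15} = 1⊕0⊕0⊕0⊕0⊕1⊕1 = 1
p4 = XOR of data positions {5,6,7,12,13,14,15} = 0⊕0⊕0⊕0⊕1⊕1⊕1 = 1
p8 = XOR of data positions {9,10,11,12,13,14,15} = 1⊕0⊕0⊕0⊕1⊕1⊕1 = 0
Codeword b1..b15 = 011100001000111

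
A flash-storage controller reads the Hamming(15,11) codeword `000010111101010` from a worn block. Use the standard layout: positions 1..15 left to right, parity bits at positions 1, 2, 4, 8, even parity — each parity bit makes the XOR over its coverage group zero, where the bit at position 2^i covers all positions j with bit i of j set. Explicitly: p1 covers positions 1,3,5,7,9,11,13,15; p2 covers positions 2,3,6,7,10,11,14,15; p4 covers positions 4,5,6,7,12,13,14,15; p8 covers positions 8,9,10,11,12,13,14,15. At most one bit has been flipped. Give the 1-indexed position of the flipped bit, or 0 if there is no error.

11

s1: b1⊕b3⊕b5⊕b7⊕b9⊕b11⊕b13⊕b15 = 0⊕0⊕1⊕1⊕1⊕0⊕0⊕0 = 1
s2: b2⊕b3⊕b6⊕b7⊕b10⊕b11⊕b14⊕b15 = 0⊕0⊕0⊕1⊕1⊕0⊕1⊕0 = 1
s4: b4⊕b5⊕b6⊕b7⊕b12⊕b13⊕b14⊕b15 = 0⊕1⊕0⊕1⊕1⊕0⊕1⊕0 = 0
s8: b8⊕b9⊕b10⊕b11⊕b12⊕b13⊕b14⊕b15 = 1⊕1⊕1⊕0⊕1⊕0⊕1⊕0 = 1
Syndrome (s8...s1) = 1011 → position 11.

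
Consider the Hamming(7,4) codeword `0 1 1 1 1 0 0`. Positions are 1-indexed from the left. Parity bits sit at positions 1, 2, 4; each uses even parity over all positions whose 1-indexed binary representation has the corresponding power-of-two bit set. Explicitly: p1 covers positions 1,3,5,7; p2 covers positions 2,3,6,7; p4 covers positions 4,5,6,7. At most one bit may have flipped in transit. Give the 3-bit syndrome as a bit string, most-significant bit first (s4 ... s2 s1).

s1: b1⊕b3⊕b5⊕b7 = 0⊕1⊕1⊕0 = 0
s2: b2⊕b3⊕b6⊕b7 = 1⊕1⊕0⊕0 = 0
s4: b4⊕b5⊕b6⊕b7 = 1⊕1⊕0⊕0 = 0
Syndrome (s4...s1) = 000 → position 0 (no error).

000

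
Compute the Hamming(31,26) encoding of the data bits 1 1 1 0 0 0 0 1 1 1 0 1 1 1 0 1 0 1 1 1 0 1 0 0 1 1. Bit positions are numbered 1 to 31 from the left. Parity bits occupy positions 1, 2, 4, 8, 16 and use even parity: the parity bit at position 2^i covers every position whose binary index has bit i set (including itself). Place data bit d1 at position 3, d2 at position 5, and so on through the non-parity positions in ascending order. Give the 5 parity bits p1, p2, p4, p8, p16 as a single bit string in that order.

Place data bits at non-power-of-two positions: b3=1, b5=1, b6=1, b7=0, b9=0, b10=0, b11=0, b12=1, b13=1, b14=1, b15=0, b17=1, b18=1, b19=1, b20=0, b21=1, b22=0, b23=1, b24=1, b25=1, b26=0, b27=1, b28=0, b29=0, b30=1, b31=1.
p1 = XOR of data positions {3,5,7,9,11,13,15,17,19,21,23,25,27,29,31} = 1⊕1⊕0⊕0⊕0⊕1⊕0⊕1⊕1⊕1⊕1⊕1⊕1⊕0⊕1 = 0
p2 = XOR of data positions {3,6,7,10,11,14,15,18,19,22,23,26,27,30,31} = 1⊕1⊕0⊕0⊕0⊕1⊕0⊕1⊕1⊕0⊕1⊕0⊕1⊕1⊕1 = 1
p4 = XOR of data positions {5,6,7,12,13,14,15,20,21,22,23,28,29,30,31} = 1⊕1⊕0⊕1⊕1⊕1⊕0⊕0⊕1⊕0⊕1⊕0⊕0⊕1⊕1 = 1
p8 = XOR of data positions {9,10,11,12,13,14,15,24,25,26,27,28,29,30,31} = 0⊕0⊕0⊕1⊕1⊕1⊕0⊕1⊕1⊕0⊕1⊕0⊕0⊕1⊕1 = 0
p16 = XOR of data positions {17,18,19,20,21,22,23,24,25,26,27,28,29,30,31} = 1⊕1⊕1⊕0⊕1⊕0⊕1⊕1⊕1⊕0⊕1⊕0⊕0⊕1⊕1 = 0
Parity bits p1,p2,p4,p8,p16 = 01100

01100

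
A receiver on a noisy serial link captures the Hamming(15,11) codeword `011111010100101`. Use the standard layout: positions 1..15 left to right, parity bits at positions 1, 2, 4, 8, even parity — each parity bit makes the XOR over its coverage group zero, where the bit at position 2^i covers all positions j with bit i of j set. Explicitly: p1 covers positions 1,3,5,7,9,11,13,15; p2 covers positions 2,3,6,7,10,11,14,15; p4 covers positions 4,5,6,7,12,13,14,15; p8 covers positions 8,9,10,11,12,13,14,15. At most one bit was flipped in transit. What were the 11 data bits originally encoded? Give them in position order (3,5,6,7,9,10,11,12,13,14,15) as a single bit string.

s1: b1⊕b3⊕b5⊕b7⊕b9⊕b11⊕b13⊕b15 = 0⊕1⊕1⊕0⊕0⊕0⊕1⊕1 = 0
s2: b2⊕b3⊕b6⊕b7⊕b10⊕b11⊕b14⊕b15 = 1⊕1⊕1⊕0⊕1⊕0⊕0⊕1 = 1
s4: b4⊕b5⊕b6⊕b7⊕b12⊕b13⊕b14⊕b15 = 1⊕1⊕1⊕0⊕0⊕1⊕0⊕1 = 1
s8: b8⊕b9⊕b10⊕b11⊕b12⊕b13⊕b14⊕b15 = 1⊕0⊕1⊕0⊕0⊕1⊕0⊕1 = 0
Syndrome (s8...s1) = 0110 → position 6.
Flip bit 6: corrected codeword = 011110010100101
Data bits at positions 3,5,6,7,9,10,11,12,13,14,15: 11000100101

11000100101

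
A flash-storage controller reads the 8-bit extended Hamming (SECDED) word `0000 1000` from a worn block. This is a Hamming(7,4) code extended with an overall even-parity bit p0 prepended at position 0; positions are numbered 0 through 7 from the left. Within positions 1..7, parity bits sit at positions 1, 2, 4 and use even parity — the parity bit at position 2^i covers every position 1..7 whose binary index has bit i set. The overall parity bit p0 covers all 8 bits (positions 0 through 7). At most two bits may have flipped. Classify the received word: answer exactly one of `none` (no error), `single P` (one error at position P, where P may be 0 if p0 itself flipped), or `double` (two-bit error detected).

s1: b1⊕b3⊕b5⊕b7 = 0⊕0⊕0⊕0 = 0
s2: b2⊕b3⊕b6⊕b7 = 0⊕0⊕0⊕0 = 0
s4: b4⊕b5⊕b6⊕b7 = 1⊕0⊕0⊕0 = 1
Syndrome (s4...s1) = 100 → position 4.
Overall parity (XOR of all 8 bits, including p0): 0⊕0⊕0⊕0⊕1⊕0⊕0⊕0 = 1
Overall=1, syndrome position=4 → single-bit error at position 4.

single 4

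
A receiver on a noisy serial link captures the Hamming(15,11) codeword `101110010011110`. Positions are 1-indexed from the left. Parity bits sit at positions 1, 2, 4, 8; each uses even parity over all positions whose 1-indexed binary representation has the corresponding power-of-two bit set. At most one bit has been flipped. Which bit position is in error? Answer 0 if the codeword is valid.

s1: b1⊕b3⊕b5⊕b7⊕b9⊕b11⊕b13⊕b15 = 1⊕1⊕1⊕0⊕0⊕1⊕1⊕0 = 1
s2: b2⊕b3⊕b6⊕b7⊕b10⊕b11⊕b14⊕b15 = 0⊕1⊕0⊕0⊕0⊕1⊕1⊕0 = 1
s4: b4⊕b5⊕b6⊕b7⊕b12⊕b13⊕b14⊕b15 = 1⊕1⊕0⊕0⊕1⊕1⊕1⊕0 = 1
s8: b8⊕b9⊕b10⊕b11⊕b12⊕b13⊕b14⊕b15 = 1⊕0⊕0⊕1⊕1⊕1⊕1⊕0 = 1
Syndrome (s8...s1) = 1111 → position 15.

15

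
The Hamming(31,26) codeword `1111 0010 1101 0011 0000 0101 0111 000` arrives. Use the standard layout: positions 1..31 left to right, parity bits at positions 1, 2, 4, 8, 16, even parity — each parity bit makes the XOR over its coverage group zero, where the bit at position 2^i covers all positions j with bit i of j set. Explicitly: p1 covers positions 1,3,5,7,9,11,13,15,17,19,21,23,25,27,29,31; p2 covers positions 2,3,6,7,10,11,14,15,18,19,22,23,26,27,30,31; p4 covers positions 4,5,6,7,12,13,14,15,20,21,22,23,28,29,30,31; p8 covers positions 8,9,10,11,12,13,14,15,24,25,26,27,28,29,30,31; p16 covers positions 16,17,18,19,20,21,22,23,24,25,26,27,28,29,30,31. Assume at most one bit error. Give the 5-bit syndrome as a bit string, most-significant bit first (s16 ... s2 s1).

s1: b1⊕b3⊕b5⊕b7⊕b9⊕b11⊕b13⊕b15⊕b17⊕b19⊕b21⊕b23⊕b25⊕b27⊕b29⊕b31 = 1⊕1⊕0⊕1⊕1⊕0⊕0⊕1⊕0⊕0⊕0⊕0⊕0⊕1⊕0⊕0 = 0
s2: b2⊕b3⊕b6⊕b7⊕b10⊕b11⊕b14⊕b15⊕b18⊕b19⊕b22⊕b23⊕b26⊕b27⊕b30⊕b31 = 1⊕1⊕0⊕1⊕1⊕0⊕0⊕1⊕0⊕0⊕1⊕0⊕1⊕1⊕0⊕0 = 0
s4: b4⊕b5⊕b6⊕b7⊕b12⊕b13⊕b14⊕b15⊕b20⊕b21⊕b22⊕b23⊕b28⊕b29⊕b30⊕b31 = 1⊕0⊕0⊕1⊕1⊕0⊕0⊕1⊕0⊕0⊕1⊕0⊕1⊕0⊕0⊕0 = 0
s8: b8⊕b9⊕b10⊕b11⊕b12⊕b13⊕b14⊕b15⊕b24⊕b25⊕b26⊕b27⊕b28⊕b29⊕b30⊕b31 = 0⊕1⊕1⊕0⊕1⊕0⊕0⊕1⊕1⊕0⊕1⊕1⊕1⊕0⊕0⊕0 = 0
s16: b16⊕b17⊕b18⊕b19⊕b20⊕b21⊕b22⊕b23⊕b24⊕b25⊕b26⊕b27⊕b28⊕b29⊕b30⊕b31 = 1⊕0⊕0⊕0⊕0⊕0⊕1⊕0⊕1⊕0⊕1⊕1⊕1⊕0⊕0⊕0 = 0
Syndrome (s16...s1) = 00000 → position 0 (no error).

00000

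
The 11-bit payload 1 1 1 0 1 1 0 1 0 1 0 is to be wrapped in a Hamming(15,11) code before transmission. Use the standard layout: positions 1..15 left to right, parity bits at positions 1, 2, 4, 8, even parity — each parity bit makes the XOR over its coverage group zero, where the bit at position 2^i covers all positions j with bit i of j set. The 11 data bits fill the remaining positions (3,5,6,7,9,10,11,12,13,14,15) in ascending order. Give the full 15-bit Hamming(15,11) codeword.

101011001101010

Place data bits at non-power-of-two positions: b3=1, b5=1, b6=1, b7=0, b9=1, b10=1, b11=0, b12=1, b13=0, b14=1, b15=0.
p1 = XOR of data positions {3,5,7,9,11,13,15} = 1⊕1⊕0⊕1⊕0⊕0⊕0 = 1
p2 = XOR of data positions {3,6,7,10,11,14,15} = 1⊕1⊕0⊕1⊕0⊕1⊕0 = 0
p4 = XOR of data positions {5,6,7,12,13,14,15} = 1⊕1⊕0⊕1⊕0⊕1⊕0 = 0
p8 = XOR of data positions {9,10,11,12,13,14,15} = 1⊕1⊕0⊕1⊕0⊕1⊕0 = 0
Codeword b1..b15 = 101011001101010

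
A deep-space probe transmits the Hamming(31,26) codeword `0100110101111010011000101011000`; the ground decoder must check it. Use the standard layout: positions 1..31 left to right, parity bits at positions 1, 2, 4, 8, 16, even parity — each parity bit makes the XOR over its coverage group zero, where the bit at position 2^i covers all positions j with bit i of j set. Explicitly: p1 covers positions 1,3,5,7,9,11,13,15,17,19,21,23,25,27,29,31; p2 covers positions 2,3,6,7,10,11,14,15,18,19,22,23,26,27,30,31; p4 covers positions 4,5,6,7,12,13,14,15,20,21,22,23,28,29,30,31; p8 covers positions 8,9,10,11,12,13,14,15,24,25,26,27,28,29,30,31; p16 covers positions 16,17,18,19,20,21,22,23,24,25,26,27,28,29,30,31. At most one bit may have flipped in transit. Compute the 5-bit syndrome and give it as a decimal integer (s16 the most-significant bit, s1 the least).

s1: b1⊕b3⊕b5⊕b7⊕b9⊕b11⊕b13⊕b15⊕b17⊕b19⊕b21⊕b23⊕b25⊕b27⊕b29⊕b31 = 0⊕0⊕1⊕0⊕0⊕1⊕1⊕1⊕0⊕1⊕0⊕1⊕1⊕1⊕0⊕0 = 0
s2: b2⊕b3⊕b6⊕b7⊕b10⊕b11⊕b14⊕b15⊕b18⊕b19⊕b22⊕b23⊕b26⊕b27⊕b30⊕b31 = 1⊕0⊕1⊕0⊕1⊕1⊕0⊕1⊕1⊕1⊕0⊕1⊕0⊕1⊕0⊕0 = 1
s4: b4⊕b5⊕b6⊕b7⊕b12⊕b13⊕b14⊕b15⊕b20⊕b21⊕b22⊕b23⊕b28⊕b29⊕b30⊕b31 = 0⊕1⊕1⊕0⊕1⊕1⊕0⊕1⊕0⊕0⊕0⊕1⊕1⊕0⊕0⊕0 = 1
s8: b8⊕b9⊕b10⊕b11⊕b12⊕b13⊕b14⊕b15⊕b24⊕b25⊕b26⊕b27⊕b28⊕b29⊕b30⊕b31 = 1⊕0⊕1⊕1⊕1⊕1⊕0⊕1⊕0⊕1⊕0⊕1⊕1⊕0⊕0⊕0 = 1
s16: b16⊕b17⊕b18⊕b19⊕b20⊕b21⊕b22⊕b23⊕b24⊕b25⊕b26⊕b27⊕b28⊕b29⊕b30⊕b31 = 0⊕0⊕1⊕1⊕0⊕0⊕0⊕1⊕0⊕1⊕0⊕1⊕1⊕0⊕0⊕0 = 0
Syndrome (s16...s1) = 01110 → position 14.

14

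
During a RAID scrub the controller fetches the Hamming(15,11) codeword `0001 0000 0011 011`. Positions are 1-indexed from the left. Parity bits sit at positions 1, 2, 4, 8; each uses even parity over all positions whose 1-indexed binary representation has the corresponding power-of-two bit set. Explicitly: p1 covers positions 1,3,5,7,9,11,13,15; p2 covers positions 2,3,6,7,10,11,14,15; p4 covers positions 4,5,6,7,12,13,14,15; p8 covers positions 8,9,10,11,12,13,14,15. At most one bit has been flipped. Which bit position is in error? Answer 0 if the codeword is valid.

2

s1: b1⊕b3⊕b5⊕b7⊕b9⊕b11⊕b13⊕b15 = 0⊕0⊕0⊕0⊕0⊕1⊕0⊕1 = 0
s2: b2⊕b3⊕b6⊕b7⊕b10⊕b11⊕b14⊕b15 = 0⊕0⊕0⊕0⊕0⊕1⊕1⊕1 = 1
s4: b4⊕b5⊕b6⊕b7⊕b12⊕b13⊕b14⊕b15 = 1⊕0⊕0⊕0⊕1⊕0⊕1⊕1 = 0
s8: b8⊕b9⊕b10⊕b11⊕b12⊕b13⊕b14⊕b15 = 0⊕0⊕0⊕1⊕1⊕0⊕1⊕1 = 0
Syndrome (s8...s1) = 0010 → position 2.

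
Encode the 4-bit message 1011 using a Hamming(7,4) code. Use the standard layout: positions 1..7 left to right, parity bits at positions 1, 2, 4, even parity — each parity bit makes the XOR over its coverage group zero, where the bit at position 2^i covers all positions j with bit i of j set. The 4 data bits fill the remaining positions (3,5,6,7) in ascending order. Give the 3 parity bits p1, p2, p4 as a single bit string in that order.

010

Place data bits at non-power-of-two positions: b3=1, b5=0, b6=1, b7=1.
p1 = XOR of data positions {3,5,7} = 1⊕0⊕1 = 0
p2 = XOR of data positions {3,6,7} = 1⊕1⊕1 = 1
p4 = XOR of data positions {5,6,7} = 0⊕1⊕1 = 0
Parity bits p1,p2,p4 = 010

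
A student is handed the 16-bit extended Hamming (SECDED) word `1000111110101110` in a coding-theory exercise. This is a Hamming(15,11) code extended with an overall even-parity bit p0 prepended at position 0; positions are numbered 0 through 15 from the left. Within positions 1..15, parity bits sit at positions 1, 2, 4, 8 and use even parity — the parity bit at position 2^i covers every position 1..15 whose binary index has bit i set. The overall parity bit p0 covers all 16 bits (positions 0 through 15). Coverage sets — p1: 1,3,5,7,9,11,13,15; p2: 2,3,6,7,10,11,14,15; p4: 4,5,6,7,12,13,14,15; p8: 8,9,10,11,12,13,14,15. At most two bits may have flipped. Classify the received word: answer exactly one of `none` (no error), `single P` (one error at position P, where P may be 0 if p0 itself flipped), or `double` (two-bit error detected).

double

s1: b1⊕b3⊕b5⊕b7⊕b9⊕b11⊕b13⊕b15 = 0⊕0⊕1⊕1⊕0⊕0⊕1⊕0 = 1
s2: b2⊕b3⊕b6⊕b7⊕b10⊕b11⊕b14⊕b15 = 0⊕0⊕1⊕1⊕1⊕0⊕1⊕0 = 0
s4: b4⊕b5⊕b6⊕b7⊕b12⊕b13⊕b14⊕b15 = 1⊕1⊕1⊕1⊕1⊕1⊕1⊕0 = 1
s8: b8⊕b9⊕b10⊕b11⊕b12⊕b13⊕b14⊕b15 = 1⊕0⊕1⊕0⊕1⊕1⊕1⊕0 = 1
Syndrome (s8...s1) = 1101 → position 13.
Overall parity (XOR of all 16 bits, including p0): 1⊕0⊕0⊕0⊕1⊕1⊕1⊕1⊕1⊕0⊕1⊕0⊕1⊕1⊕1⊕0 = 0
Overall=0, syndrome position=13 → double-bit error detected (uncorrectable).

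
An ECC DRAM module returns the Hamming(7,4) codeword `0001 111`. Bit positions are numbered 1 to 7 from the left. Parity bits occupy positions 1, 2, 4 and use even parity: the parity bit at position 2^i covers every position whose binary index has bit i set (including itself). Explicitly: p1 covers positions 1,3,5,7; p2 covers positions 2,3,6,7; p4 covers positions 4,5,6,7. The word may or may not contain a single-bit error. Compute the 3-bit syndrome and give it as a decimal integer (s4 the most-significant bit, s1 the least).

s1: b1⊕b3⊕b5⊕b7 = 0⊕0⊕1⊕1 = 0
s2: b2⊕b3⊕b6⊕b7 = 0⊕0⊕1⊕1 = 0
s4: b4⊕b5⊕b6⊕b7 = 1⊕1⊕1⊕1 = 0
Syndrome (s4...s1) = 000 → position 0 (no error).

0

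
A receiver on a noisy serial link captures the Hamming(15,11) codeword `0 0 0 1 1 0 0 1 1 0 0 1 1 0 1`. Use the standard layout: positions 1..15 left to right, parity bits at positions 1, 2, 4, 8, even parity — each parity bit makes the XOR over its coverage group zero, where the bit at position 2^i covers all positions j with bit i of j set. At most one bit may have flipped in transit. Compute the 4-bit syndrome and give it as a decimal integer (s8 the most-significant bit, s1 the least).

14

s1: b1⊕b3⊕b5⊕b7⊕b9⊕b11⊕b13⊕b15 = 0⊕0⊕1⊕0⊕1⊕0⊕1⊕1 = 0
s2: b2⊕b3⊕b6⊕b7⊕b10⊕b11⊕b14⊕b15 = 0⊕0⊕0⊕0⊕0⊕0⊕0⊕1 = 1
s4: b4⊕b5⊕b6⊕b7⊕b12⊕b13⊕b14⊕b15 = 1⊕1⊕0⊕0⊕1⊕1⊕0⊕1 = 1
s8: b8⊕b9⊕b10⊕b11⊕b12⊕b13⊕b14⊕b15 = 1⊕1⊕0⊕0⊕1⊕1⊕0⊕1 = 1
Syndrome (s8...s1) = 1110 → position 14.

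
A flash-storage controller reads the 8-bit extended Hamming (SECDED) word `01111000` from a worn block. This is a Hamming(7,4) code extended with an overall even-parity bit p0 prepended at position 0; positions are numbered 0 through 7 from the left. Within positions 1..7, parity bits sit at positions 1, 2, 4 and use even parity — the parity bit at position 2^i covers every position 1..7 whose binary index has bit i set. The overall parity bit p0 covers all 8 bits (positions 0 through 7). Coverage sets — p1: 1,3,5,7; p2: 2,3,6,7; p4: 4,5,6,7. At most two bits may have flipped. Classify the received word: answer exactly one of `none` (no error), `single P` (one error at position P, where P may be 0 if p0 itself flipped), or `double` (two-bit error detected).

double

s1: b1⊕b3⊕b5⊕b7 = 1⊕1⊕0⊕0 = 0
s2: b2⊕b3⊕b6⊕b7 = 1⊕1⊕0⊕0 = 0
s4: b4⊕b5⊕b6⊕b7 = 1⊕0⊕0⊕0 = 1
Syndrome (s4...s1) = 100 → position 4.
Overall parity (XOR of all 8 bits, including p0): 0⊕1⊕1⊕1⊕1⊕0⊕0⊕0 = 0
Overall=0, syndrome position=4 → double-bit error detected (uncorrectable).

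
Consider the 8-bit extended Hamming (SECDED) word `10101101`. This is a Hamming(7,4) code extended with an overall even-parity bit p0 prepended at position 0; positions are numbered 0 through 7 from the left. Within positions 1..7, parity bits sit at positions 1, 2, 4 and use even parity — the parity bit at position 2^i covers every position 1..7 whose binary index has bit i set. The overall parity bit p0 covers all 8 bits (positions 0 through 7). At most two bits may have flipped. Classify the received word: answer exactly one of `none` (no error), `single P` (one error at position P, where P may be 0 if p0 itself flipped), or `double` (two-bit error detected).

single 4

s1: b1⊕b3⊕b5⊕b7 = 0⊕0⊕1⊕1 = 0
s2: b2⊕b3⊕b6⊕b7 = 1⊕0⊕0⊕1 = 0
s4: b4⊕b5⊕b6⊕b7 = 1⊕1⊕0⊕1 = 1
Syndrome (s4...s1) = 100 → position 4.
Overall parity (XOR of all 8 bits, including p0): 1⊕0⊕1⊕0⊕1⊕1⊕0⊕1 = 1
Overall=1, syndrome position=4 → single-bit error at position 4.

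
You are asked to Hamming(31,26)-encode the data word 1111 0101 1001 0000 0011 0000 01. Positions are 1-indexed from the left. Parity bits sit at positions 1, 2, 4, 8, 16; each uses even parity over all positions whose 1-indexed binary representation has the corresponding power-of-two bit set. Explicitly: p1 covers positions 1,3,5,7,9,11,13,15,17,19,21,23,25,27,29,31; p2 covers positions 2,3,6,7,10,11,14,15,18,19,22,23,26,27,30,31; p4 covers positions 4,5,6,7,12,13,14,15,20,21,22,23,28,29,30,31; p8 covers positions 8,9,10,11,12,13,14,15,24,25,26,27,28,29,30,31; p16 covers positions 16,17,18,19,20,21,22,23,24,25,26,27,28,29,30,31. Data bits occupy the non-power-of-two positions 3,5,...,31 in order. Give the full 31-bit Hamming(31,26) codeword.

Place data bits at non-power-of-two positions: b3=1, b5=1, b6=1, b7=1, b9=0, b10=1, b11=0, b12=1, b13=1, b14=0, b15=0, b17=1, b18=0, b19=0, b20=0, b21=0, b22=0, b23=0, b24=1, b25=1, b26=0, b27=0, b28=0, b29=0, b30=0, b31=1.
p1 = XOR of data positions {3,5,7,9,11,13,15,17,19,21,23,25,27,29,31} = 1⊕1⊕1⊕0⊕0⊕1⊕0⊕1⊕0⊕0⊕0⊕1⊕0⊕0⊕1 = 1
p2 = XOR of data positions {3,6,7,10,11,14,15,18,19,22,23,26,27,30,31} = 1⊕1⊕1⊕1⊕0⊕0⊕0⊕0⊕0⊕0⊕0⊕0⊕0⊕0⊕1 = 1
p4 = XOR of data positions {5,6,7,12,13,14,15,20,21,22,23,28,29,30,31} = 1⊕1⊕1⊕1⊕1⊕0⊕0⊕0⊕0⊕0⊕0⊕0⊕0⊕0⊕1 = 0
p8 = XOR of data positions {9,10,11,12,13,14,15,24,25,26,27,28,29,30,31} = 0⊕1⊕0⊕1⊕1⊕0⊕0⊕1⊕1⊕0⊕0⊕0⊕0⊕0⊕1 = 0
p16 = XOR of data positions {17,18,19,20,21,22,23,24,25,26,27,28,29,30,31} = 1⊕0⊕0⊕0⊕0⊕0⊕0⊕1⊕1⊕0⊕0⊕0⊕0⊕0⊕1 = 0
Codeword b1..b31 = 1110111001011000100000011000001

1110111001011000100000011000001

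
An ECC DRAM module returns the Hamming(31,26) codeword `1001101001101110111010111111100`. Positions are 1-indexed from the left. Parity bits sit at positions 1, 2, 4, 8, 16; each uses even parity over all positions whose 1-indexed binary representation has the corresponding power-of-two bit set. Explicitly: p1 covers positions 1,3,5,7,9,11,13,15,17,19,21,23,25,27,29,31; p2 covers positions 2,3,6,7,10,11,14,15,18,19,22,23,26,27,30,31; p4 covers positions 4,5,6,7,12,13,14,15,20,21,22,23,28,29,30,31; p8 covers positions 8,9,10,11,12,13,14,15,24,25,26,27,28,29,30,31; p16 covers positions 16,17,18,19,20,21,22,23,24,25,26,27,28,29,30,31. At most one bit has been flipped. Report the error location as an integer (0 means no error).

25

s1: b1⊕b3⊕b5⊕b7⊕b9⊕b11⊕b13⊕b15⊕b17⊕b19⊕b21⊕b23⊕b25⊕b27⊕b29⊕b31 = 1⊕0⊕1⊕1⊕0⊕1⊕1⊕1⊕1⊕1⊕1⊕1⊕1⊕1⊕1⊕0 = 1
s2: b2⊕b3⊕b6⊕b7⊕b10⊕b11⊕b14⊕b15⊕b18⊕b19⊕b22⊕b23⊕b26⊕b27⊕b30⊕b31 = 0⊕0⊕0⊕1⊕1⊕1⊕1⊕1⊕1⊕1⊕0⊕1⊕1⊕1⊕0⊕0 = 0
s4: b4⊕b5⊕b6⊕b7⊕b12⊕b13⊕b14⊕b15⊕b20⊕b21⊕b22⊕b23⊕b28⊕b29⊕b30⊕b31 = 1⊕1⊕0⊕1⊕0⊕1⊕1⊕1⊕0⊕1⊕0⊕1⊕1⊕1⊕0⊕0 = 0
s8: b8⊕b9⊕b10⊕b11⊕b12⊕b13⊕b14⊕b15⊕b24⊕b25⊕b26⊕b27⊕b28⊕b29⊕b30⊕b31 = 0⊕0⊕1⊕1⊕0⊕1⊕1⊕1⊕1⊕1⊕1⊕1⊕1⊕1⊕0⊕0 = 1
s16: b16⊕b17⊕b18⊕b19⊕b20⊕b21⊕b22⊕b23⊕b24⊕b25⊕b26⊕b27⊕b28⊕b29⊕b30⊕b31 = 0⊕1⊕1⊕1⊕0⊕1⊕0⊕1⊕1⊕1⊕1⊕1⊕1⊕1⊕0⊕0 = 1
Syndrome (s16...s1) = 11001 → position 25.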